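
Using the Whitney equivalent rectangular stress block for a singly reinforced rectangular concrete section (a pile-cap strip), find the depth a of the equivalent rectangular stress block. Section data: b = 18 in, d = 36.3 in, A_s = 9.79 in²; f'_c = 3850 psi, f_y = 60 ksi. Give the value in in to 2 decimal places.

T = A_s f_y = 9.79 × 60 = 587.4 kips.
a = T/(0.85 f'_c b) = 587.4/(0.85 × 3.85 × 18) = 9.97 in.

a ≈ 9.97 in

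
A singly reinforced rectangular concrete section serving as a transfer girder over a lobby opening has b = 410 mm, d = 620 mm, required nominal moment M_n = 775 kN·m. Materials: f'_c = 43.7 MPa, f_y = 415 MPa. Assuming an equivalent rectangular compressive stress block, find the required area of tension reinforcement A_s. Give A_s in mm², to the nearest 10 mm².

With M_n = 0.85 f'_c a b (d − a/2), solve the quadratic for a:
a = d − √(d² − 2M_n/(0.85 f'_c b)) = 620 − √(620² − 2 × 775×10⁶/(0.85 × 43.7 × 410)) = 88.38 mm.
A_s = 0.85 f'_c a b / f_y = 0.85 × 43.7 × 88.38 × 410 / 415 = 3243.3 mm².

A_s ≈ 3240 mm²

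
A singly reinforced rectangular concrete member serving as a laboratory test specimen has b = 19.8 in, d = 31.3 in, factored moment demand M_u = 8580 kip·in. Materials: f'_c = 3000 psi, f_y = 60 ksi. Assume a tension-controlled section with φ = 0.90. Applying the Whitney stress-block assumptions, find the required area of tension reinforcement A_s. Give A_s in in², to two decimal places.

A_s ≈ 5.69 in²

M_n = M_u/φ = 8580/0.90 = 9533.33 kip·in.
From M_n = 0.85 f'_c a b (d − a/2):
a = d − √(d² − 2M_n/(0.85 f'_c b)) = 31.3 − √(31.3² − 2 × 9533.33/(0.85 × 3 × 19.8)) = 6.763 in.
A_s = 0.85 f'_c a b / f_y = 0.85 × 3 × 6.763 × 19.8 / 60 = 5.691 in².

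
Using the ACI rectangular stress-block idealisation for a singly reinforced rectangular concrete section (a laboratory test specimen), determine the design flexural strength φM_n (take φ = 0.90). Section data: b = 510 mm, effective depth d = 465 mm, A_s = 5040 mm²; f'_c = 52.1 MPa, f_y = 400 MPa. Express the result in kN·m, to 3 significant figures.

T = A_s f_y = 5040 × 400 = 2016000 N = 2016 kN.
From C = T: a = T/(0.85 f'_c b) = 2016000/(0.85 × 52.1 × 510) = 89.26 mm.
M_n = T(d − a/2) = 2016 kN × (465 − 44.63) mm = 847.47 kN·m.
φM_n = 0.90 × 847.47 = 762.72 kN·m.

φM_n ≈ 763 kN·m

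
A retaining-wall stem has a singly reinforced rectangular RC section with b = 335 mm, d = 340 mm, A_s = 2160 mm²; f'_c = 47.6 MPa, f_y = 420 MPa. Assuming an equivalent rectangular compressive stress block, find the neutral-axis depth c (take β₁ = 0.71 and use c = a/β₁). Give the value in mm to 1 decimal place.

T = A_s f_y = 2160 × 420 = 907200 N = 907.2 kN.
Setting C = 0.85 f'_c a b equal to T: a = 907200/(0.85 × 47.6 × 335) = 66.932 mm.
With β₁ = 0.71, c = a/β₁ = 66.932/0.71 = 94.3 mm.

c ≈ 94.3 mm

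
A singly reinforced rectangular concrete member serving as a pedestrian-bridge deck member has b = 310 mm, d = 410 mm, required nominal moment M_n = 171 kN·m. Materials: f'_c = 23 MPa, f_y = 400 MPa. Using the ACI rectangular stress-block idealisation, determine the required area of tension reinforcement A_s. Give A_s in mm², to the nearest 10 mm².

With M_n = 0.85 f'_c a b (d − a/2), solve the quadratic for a:
a = d − √(d² − 2M_n/(0.85 f'_c b)) = 410 − √(410² − 2 × 171×10⁶/(0.85 × 23 × 310)) = 75.83 mm.
A_s = 0.85 f'_c a b / f_y = 0.85 × 23 × 75.83 × 310 / 400 = 1148.9 mm².

A_s ≈ 1150 mm²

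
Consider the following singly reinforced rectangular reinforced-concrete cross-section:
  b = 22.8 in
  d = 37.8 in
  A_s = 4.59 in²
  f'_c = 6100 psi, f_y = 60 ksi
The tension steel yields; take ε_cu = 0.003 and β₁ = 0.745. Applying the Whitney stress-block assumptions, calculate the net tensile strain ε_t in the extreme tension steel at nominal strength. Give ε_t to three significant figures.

a = A_s f_y/(0.85 f'_c b) = 2.330 in.
β₁ = 0.745, so c = a/β₁ = 2.330/0.745 = 3.128 in.
From the linear strain diagram with ε_cu = 0.003: ε_t = 0.003 (d − c)/c = 0.003 × (37.8 − 3.128)/3.128 = 0.0333.
Since ε_t ≥ 0.005, the section is tension-controlled.

ε_t ≈ 0.0333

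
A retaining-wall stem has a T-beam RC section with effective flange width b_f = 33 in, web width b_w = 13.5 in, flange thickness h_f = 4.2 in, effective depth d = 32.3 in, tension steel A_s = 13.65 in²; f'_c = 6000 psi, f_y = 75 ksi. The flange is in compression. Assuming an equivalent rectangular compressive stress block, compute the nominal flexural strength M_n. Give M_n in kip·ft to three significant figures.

M_n ≈ 2460 kip·ft

Tension: T = A_s f_y = 13.65 × 75 = 1023.75 kips.
Try a within the flange: a = T/(0.85 f'_c b_f) = 1023.75/(0.85 × 6 × 33) = 6.083 in.
a = 6.083 > h_f = 4.2 in: the block extends into the web. Split into flange-overhang and web parts.
C_f = 0.85 f'_c (b_f − b_w) h_f = 0.85 × 6 × (33 − 13.5) × 4.2 = 417.7 kips.
Remaining web compression depth: a_w = (T − C_f)/(0.85 f'_c b_w) = (1023.75 − 417.7)/(0.85 × 6 × 13.5) = 8.802 in.
M_n = C_f(d − h_f/2) + (T − C_f)(d − a_w/2) = 417.7 × (32.3 − 2.1) + 606.05 × (32.3 − 4.401) = 12614.5 + 16908.2 = 29522.7 kip·in.
M_n = 29522.7/12 = 2460.23 kip·ft.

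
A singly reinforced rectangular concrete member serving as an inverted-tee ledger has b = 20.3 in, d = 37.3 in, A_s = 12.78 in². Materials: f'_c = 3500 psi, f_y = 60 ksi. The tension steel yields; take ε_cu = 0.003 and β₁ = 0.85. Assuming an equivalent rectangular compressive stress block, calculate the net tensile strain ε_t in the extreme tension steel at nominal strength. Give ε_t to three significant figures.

a = A_s f_y/(0.85 f'_c b) = 12.697 in.
β₁ = 0.85, so c = a/β₁ = 12.697/0.85 = 14.938 in.
From the linear strain diagram with ε_cu = 0.003: ε_t = 0.003 (d − c)/c = 0.003 × (37.3 − 14.938)/14.938 = 0.00449.
ε_t is between 0.004 and 0.005 — transition zone.

ε_t ≈ 0.00449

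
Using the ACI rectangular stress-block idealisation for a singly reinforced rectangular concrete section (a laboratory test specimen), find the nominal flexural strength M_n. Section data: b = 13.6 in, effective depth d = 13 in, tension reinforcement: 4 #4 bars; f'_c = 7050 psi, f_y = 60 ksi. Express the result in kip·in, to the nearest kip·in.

A_s = 4 × 0.2 = 0.8 in².
T = A_s f_y = 0.8 × 60 = 48 kips.
a = T/(0.85 f'_c b) = 48/(0.85 × 7.05 × 13.6) = 0.589 in.
M_n = T(d − a/2) = 48 × (13 − 0.2945) = 609.9 kip·in.

M_n ≈ 610 kip·in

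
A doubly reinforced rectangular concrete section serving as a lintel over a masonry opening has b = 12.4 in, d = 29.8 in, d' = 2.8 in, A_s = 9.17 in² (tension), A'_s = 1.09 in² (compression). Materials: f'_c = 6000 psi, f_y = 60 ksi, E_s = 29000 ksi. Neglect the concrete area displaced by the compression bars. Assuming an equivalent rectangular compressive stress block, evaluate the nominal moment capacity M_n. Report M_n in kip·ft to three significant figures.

M_n ≈ 1200 kip·ft

Assume both steels yield.
a = (A_s − A'_s) f_y/(0.85 f'_c b) = (9.17 − 1.09) × 60/(0.85 × 6 × 12.4) = 7.666 in.
c = a/β₁ = 7.666/0.75 = 10.221 in; ε'_s = 0.003(c − d')/c = 0.0022 ≥ ε_y = 0.0021, so the compression steel yields.
M_n = (A_s − A'_s) f_y (d − a/2) + A'_s f_y (d − d') = 484.8 × (29.8 − 3.833) + 65.4 × (29.8 − 2.8) = 12588.8 + 1765.8 = 14354.6 kip·in = 14354.6/12 = 1196.22 kip·ft.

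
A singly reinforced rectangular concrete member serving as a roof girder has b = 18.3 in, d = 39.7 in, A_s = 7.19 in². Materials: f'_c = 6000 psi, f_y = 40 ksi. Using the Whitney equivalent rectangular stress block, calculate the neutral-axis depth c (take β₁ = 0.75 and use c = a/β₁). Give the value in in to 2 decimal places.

c ≈ 4.11 in

T = A_s f_y = 7.19 × 40 = 287.6 kips.
a = T/(0.85 f'_c b) = 287.6/(0.85 × 6 × 18.3) = 3.0815 in.
With β₁ = 0.75, c = a/β₁ = 3.0815/0.75 = 4.11 in.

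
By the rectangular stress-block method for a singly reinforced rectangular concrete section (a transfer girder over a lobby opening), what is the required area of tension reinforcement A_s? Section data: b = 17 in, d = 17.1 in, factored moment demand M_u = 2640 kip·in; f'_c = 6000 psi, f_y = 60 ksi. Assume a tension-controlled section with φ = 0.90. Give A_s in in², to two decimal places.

M_n = M_u/φ = 2640/0.90 = 2933.33 kip·in.
From M_n = 0.85 f'_c a b (d − a/2):
a = d − √(d² − 2M_n/(0.85 f'_c b)) = 17.1 − √(17.1² − 2 × 2933.33/(0.85 × 6 × 17)) = 2.109 in.
A_s = 0.85 f'_c a b / f_y = 0.85 × 6 × 2.109 × 17 / 60 = 3.048 in².

A_s ≈ 3.05 in²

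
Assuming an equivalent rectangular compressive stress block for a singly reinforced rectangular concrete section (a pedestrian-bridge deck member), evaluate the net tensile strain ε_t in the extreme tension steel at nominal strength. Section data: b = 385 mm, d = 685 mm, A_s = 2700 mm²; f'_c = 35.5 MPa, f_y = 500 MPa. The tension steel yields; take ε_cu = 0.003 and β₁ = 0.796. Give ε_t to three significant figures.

ε_t ≈ 0.0111

a = A_s f_y/(0.85 f'_c b) = 116.21 mm.
β₁ = 0.796, so c = a/β₁ = 116.21/0.796 = 145.99 mm.
From the linear strain diagram with ε_cu = 0.003: ε_t = 0.003 (d − c)/c = 0.003 × (685 − 145.99)/145.99 = 0.0111.
Since ε_t ≥ 0.005, the section is tension-controlled.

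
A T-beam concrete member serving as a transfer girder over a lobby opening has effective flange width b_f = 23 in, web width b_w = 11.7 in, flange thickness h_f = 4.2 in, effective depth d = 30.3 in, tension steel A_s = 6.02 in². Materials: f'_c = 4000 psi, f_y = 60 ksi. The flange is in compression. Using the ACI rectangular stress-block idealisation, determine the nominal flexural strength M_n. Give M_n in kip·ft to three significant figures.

M_n ≈ 842 kip·ft

Tension: T = A_s f_y = 6.02 × 60 = 361.2 kips.
Try a within the flange: a = T/(0.85 f'_c b_f) = 361.2/(0.85 × 4 × 23) = 4.619 in.
a = 4.619 > h_f = 4.2 in: the block extends into the web. Split into flange-overhang and web parts.
C_f = 0.85 f'_c (b_f − b_w) h_f = 0.85 × 4 × (23 − 11.7) × 4.2 = 161.4 kips.
Remaining web compression depth: a_w = (T − C_f)/(0.85 f'_c b_w) = (361.2 − 161.4)/(0.85 × 4 × 11.7) = 5.023 in.
M_n = C_f(d − h_f/2) + (T − C_f)(d − a_w/2) = 161.4 × (30.3 − 2.1) + 199.8 × (30.3 − 2.5115) = 4551.5 + 5552.1 = 10103.6 kip·in.
M_n = 10103.6/12 = 841.97 kip·ft.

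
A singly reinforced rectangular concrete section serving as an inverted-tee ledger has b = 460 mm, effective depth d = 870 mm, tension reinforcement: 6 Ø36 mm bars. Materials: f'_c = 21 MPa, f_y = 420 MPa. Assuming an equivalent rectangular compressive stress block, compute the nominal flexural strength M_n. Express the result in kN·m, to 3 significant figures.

A_s = 6 × 1018 = 6108 mm².
T = A_s f_y = 6108 × 420 = 2565360 N = 2565.36 kN.
From C = T: a = T/(0.85 f'_c b) = 2565360/(0.85 × 21 × 460) = 312.43 mm.
M_n = T(d − a/2) = 2565.36 kN × (870 − 156.215) mm = 1831.12 kN·m.

M_n ≈ 1830 kN·m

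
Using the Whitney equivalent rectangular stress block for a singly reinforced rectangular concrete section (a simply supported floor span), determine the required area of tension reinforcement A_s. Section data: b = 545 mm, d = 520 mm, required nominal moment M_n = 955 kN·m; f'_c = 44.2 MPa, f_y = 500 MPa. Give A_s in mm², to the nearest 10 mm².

With M_n = 0.85 f'_c a b (d − a/2), solve the quadratic for a:
a = d − √(d² − 2M_n/(0.85 f'_c b)) = 520 − √(520² − 2 × 955×10⁶/(0.85 × 44.2 × 545)) = 99.15 mm.
A_s = 0.85 f'_c a b / f_y = 0.85 × 44.2 × 99.15 × 545 / 500 = 4060.3 mm².

A_s ≈ 4060 mm²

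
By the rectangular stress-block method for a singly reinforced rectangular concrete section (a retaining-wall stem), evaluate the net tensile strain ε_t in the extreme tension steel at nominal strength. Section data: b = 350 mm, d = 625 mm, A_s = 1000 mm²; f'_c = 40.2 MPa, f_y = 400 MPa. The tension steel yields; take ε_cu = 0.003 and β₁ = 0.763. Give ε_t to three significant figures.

a = A_s f_y/(0.85 f'_c b) = 33.45 mm.
β₁ = 0.763, so c = a/β₁ = 33.45/0.763 = 43.84 mm.
From the linear strain diagram with ε_cu = 0.003: ε_t = 0.003 (d − c)/c = 0.003 × (625 − 43.84)/43.84 = 0.0398.
Since ε_t ≥ 0.005, the section is tension-controlled.

ε_t ≈ 0.0398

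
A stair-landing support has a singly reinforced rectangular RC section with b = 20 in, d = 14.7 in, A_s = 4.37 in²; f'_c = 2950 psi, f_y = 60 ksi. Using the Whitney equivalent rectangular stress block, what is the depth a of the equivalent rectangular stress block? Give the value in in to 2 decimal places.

T = A_s f_y = 4.37 × 60 = 262.2 kips.
a = T/(0.85 f'_c b) = 262.2/(0.85 × 2.95 × 20) = 5.23 in.

a ≈ 5.23 in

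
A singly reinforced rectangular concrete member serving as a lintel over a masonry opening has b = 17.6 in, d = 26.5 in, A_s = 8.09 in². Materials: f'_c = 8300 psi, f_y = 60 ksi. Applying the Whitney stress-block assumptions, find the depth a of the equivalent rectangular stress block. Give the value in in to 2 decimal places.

T = A_s f_y = 8.09 × 60 = 485.4 kips.
a = T/(0.85 f'_c b) = 485.4/(0.85 × 8.3 × 17.6) = 3.91 in.

a ≈ 3.91 in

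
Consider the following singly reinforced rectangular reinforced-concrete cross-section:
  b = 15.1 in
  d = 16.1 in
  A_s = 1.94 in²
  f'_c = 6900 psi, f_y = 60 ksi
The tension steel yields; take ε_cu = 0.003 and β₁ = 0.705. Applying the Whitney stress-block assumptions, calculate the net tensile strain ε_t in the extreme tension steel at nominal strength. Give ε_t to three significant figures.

ε_t ≈ 0.0229

a = A_s f_y/(0.85 f'_c b) = 1.314 in.
β₁ = 0.705, so c = a/β₁ = 1.314/0.705 = 1.864 in.
From the linear strain diagram with ε_cu = 0.003: ε_t = 0.003 (d − c)/c = 0.003 × (16.1 − 1.864)/1.864 = 0.0229.
Since ε_t ≥ 0.005, the section is tension-controlled.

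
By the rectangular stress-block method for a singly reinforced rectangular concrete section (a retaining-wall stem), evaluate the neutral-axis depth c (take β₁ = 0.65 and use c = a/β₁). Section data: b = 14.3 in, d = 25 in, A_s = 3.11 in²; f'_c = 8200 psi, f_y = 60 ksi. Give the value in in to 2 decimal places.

T = A_s f_y = 3.11 × 60 = 186.6 kips.
a = T/(0.85 f'_c b) = 186.6/(0.85 × 8.2 × 14.3) = 1.8722 in.
With β₁ = 0.65, c = a/β₁ = 1.8722/0.65 = 2.88 in.

c ≈ 2.88 in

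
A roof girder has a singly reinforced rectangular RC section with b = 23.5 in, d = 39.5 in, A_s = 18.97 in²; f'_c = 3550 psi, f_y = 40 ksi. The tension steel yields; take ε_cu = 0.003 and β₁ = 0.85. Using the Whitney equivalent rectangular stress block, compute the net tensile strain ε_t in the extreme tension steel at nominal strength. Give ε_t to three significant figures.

a = A_s f_y/(0.85 f'_c b) = 10.701 in.
β₁ = 0.85, so c = a/β₁ = 10.701/0.85 = 12.589 in.
From the linear strain diagram with ε_cu = 0.003: ε_t = 0.003 (d − c)/c = 0.003 × (39.5 − 12.589)/12.589 = 0.00641.
Since ε_t ≥ 0.005, the section is tension-controlled.

ε_t ≈ 0.00641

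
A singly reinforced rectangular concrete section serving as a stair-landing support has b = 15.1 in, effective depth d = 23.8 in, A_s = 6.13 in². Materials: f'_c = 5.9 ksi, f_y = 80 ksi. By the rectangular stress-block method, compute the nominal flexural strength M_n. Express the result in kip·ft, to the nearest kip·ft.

M_n ≈ 840 kip·ft

T = A_s f_y = 6.13 × 80 = 490.4 kips.
a = T/(0.85 f'_c b) = 490.4/(0.85 × 5.9 × 15.1) = 6.476 in.
M_n = T(d − a/2) = 490.4 × (23.8 − 3.238) = 10083.6 kip·in = 10083.6/12 = 840.30 kip·ft.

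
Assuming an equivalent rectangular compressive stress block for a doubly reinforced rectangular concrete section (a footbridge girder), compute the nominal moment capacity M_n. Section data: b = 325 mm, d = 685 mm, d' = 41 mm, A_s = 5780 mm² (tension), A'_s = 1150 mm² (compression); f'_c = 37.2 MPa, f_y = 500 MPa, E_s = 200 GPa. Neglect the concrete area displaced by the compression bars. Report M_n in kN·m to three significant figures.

M_n ≈ 1700 kN·m

Assume both tension and compression steel yield.
Net tension couple steel: A_s − A'_s = 4630 mm².
a = (A_s − A'_s) f_y / (0.85 f'_c b) = 2315000/(0.85 × 37.2 × 325) = 225.27 mm.
c = a/β₁ = 225.27/0.784 = 287.33 mm; ε'_s = 0.003(c − d')/c = 0.0026 ≥ f_y/E_s = 0.0025, so compression steel does yield.
M_n = (A_s − A'_s) f_y (d − a/2) + A'_s f_y (d − d') = [2315000 × (685 − 112.635) + 575000 × (685 − 41)] × 10⁻⁶ = 1325.02 + 370.30 = 1695.32 kN·m.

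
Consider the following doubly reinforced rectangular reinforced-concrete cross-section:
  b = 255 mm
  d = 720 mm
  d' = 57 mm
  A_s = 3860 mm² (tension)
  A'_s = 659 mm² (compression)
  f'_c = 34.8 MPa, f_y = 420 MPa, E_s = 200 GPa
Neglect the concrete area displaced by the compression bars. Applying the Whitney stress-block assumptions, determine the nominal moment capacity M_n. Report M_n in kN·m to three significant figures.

Assume both tension and compression steel yield.
Net tension couple steel: A_s − A'_s = 3201 mm².
a = (A_s − A'_s) f_y / (0.85 f'_c b) = 1344420/(0.85 × 34.8 × 255) = 178.24 mm.
c = a/β₁ = 178.24/0.801 = 222.52 mm; ε'_s = 0.003(c − d')/c = 0.0022 ≥ f_y/E_s = 0.0021, so compression steel does yield.
M_n = (A_s − A'_s) f_y (d − a/2) + A'_s f_y (d − d') = [1344420 × (720 − 89.12) + 276780 × (720 − 57)] × 10⁻⁶ = 848.17 + 183.51 = 1031.68 kN·m.

M_n ≈ 1030 kN·m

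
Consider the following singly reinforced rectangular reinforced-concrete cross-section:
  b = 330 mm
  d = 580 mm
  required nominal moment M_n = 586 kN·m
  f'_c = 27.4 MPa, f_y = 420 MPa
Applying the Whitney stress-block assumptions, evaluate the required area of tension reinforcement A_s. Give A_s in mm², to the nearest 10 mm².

A_s ≈ 2770 mm²

With M_n = 0.85 f'_c a b (d − a/2), solve the quadratic for a:
a = d − √(d² − 2M_n/(0.85 f'_c b)) = 580 − √(580² − 2 × 586×10⁶/(0.85 × 27.4 × 330)) = 151.15 mm.
A_s = 0.85 f'_c a b / f_y = 0.85 × 27.4 × 151.15 × 330 / 420 = 2765.9 mm².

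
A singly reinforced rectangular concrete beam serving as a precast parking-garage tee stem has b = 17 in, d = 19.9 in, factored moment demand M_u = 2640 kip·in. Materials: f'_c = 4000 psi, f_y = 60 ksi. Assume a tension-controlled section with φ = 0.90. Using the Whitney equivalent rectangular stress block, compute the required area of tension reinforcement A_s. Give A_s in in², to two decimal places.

M_n = M_u/φ = 2640/0.90 = 2933.33 kip·in.
From M_n = 0.85 f'_c a b (d − a/2):
a = d − √(d² − 2M_n/(0.85 f'_c b)) = 19.9 − √(19.9² − 2 × 2933.33/(0.85 × 4 × 17)) = 2.739 in.
A_s = 0.85 f'_c a b / f_y = 0.85 × 4 × 2.739 × 17 / 60 = 2.639 in².

A_s ≈ 2.64 in²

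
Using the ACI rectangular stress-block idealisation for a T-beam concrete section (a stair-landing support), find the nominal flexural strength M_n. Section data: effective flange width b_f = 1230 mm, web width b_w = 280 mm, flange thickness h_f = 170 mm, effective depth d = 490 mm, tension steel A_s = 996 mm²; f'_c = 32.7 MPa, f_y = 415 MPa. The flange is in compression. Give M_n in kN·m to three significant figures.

M_n ≈ 200 kN·m

Tension: T = A_s f_y = 996 × 415 = 413340 N.
Try a within the flange: a = T/(0.85 f'_c b_f) = 413340/(0.85 × 32.7 × 1230) = 12.09 mm.
Since a = 12.09 ≤ h_f = 170 mm, the stress block lies entirely in the flange; analyse as a rectangular beam of width b_f.
M_n = T(d − a/2) = 413340 × (490 − 6.045) = 200.04 × 10⁶ N·mm.
M_n = 200.04 kN·m.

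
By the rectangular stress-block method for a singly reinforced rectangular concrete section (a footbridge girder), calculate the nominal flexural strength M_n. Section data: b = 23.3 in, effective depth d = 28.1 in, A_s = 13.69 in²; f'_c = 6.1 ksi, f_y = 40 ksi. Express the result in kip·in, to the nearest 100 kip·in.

M_n ≈ 14100 kip·in

T = A_s f_y = 13.69 × 40 = 547.6 kips.
a = T/(0.85 f'_c b) = 547.6/(0.85 × 6.1 × 23.3) = 4.533 in.
M_n = T(d − a/2) = 547.6 × (28.1 − 2.2665) = 14146.4 kip·in.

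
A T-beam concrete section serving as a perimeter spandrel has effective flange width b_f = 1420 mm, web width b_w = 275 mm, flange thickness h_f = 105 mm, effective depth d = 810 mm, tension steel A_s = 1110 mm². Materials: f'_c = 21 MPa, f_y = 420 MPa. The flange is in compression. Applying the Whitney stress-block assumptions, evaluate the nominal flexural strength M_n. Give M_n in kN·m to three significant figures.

M_n ≈ 373 kN·m

Tension: T = A_s f_y = 1110 × 420 = 466200 N.
Try a within the flange: a = T/(0.85 f'_c b_f) = 466200/(0.85 × 21 × 1420) = 18.39 mm.
Since a = 18.39 ≤ h_f = 105 mm, the stress block lies entirely in the flange; analyse as a rectangular beam of width b_f.
M_n = T(d − a/2) = 466200 × (810 − 9.195) = 373.34 × 10⁶ N·mm.
M_n = 373.34 kN·m.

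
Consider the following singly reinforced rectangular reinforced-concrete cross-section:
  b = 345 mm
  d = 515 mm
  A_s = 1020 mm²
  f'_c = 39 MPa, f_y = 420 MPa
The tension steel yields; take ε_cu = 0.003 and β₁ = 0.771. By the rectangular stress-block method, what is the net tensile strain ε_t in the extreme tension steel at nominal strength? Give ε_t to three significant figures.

a = A_s f_y/(0.85 f'_c b) = 37.46 mm.
β₁ = 0.771, so c = a/β₁ = 37.46/0.771 = 48.59 mm.
From the linear strain diagram with ε_cu = 0.003: ε_t = 0.003 (d − c)/c = 0.003 × (515 − 48.59)/48.59 = 0.0288.
Since ε_t ≥ 0.005, the section is tension-controlled.

ε_t ≈ 0.0288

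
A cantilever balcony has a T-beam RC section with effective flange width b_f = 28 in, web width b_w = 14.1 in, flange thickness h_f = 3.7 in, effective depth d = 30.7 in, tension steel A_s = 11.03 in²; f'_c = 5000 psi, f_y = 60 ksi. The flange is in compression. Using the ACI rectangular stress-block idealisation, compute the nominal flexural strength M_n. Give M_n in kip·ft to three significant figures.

M_n ≈ 1520 kip·ft

Tension: T = A_s f_y = 11.03 × 60 = 661.8 kips.
Try a within the flange: a = T/(0.85 f'_c b_f) = 661.8/(0.85 × 5 × 28) = 5.561 in.
a = 5.561 > h_f = 3.7 in: the block extends into the web. Split into flange-overhang and web parts.
C_f = 0.85 f'_c (b_f − b_w) h_f = 0.85 × 5 × (28 − 14.1) × 3.7 = 218.6 kips.
Remaining web compression depth: a_w = (T − C_f)/(0.85 f'_c b_w) = (661.8 − 218.6)/(0.85 × 5 × 14.1) = 7.396 in.
M_n = C_f(d − h_f/2) + (T − C_f)(d − a_w/2) = 218.6 × (30.7 − 1.85) + 443.2 × (30.7 − 3.698) = 6306.6 + 11967.3 = 18273.9 kip·in.
M_n = 18273.9/12 = 1522.83 kip·ft.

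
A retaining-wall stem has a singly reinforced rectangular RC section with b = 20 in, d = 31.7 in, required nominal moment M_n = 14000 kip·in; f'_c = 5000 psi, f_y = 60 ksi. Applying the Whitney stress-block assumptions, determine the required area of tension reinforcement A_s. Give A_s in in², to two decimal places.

A_s ≈ 8.09 in²

From M_n = 0.85 f'_c a b (d − a/2):
a = d − √(d² − 2M_n/(0.85 f'_c b)) = 31.7 − √(31.7² − 2 × 14000/(0.85 × 5 × 20)) = 5.710 in.
A_s = 0.85 f'_c a b / f_y = 0.85 × 5 × 5.710 × 20 / 60 = 8.089 in².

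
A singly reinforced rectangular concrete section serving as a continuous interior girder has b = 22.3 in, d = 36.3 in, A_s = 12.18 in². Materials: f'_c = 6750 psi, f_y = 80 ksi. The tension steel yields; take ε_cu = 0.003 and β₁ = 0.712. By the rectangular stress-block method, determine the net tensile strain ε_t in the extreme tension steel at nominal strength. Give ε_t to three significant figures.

a = A_s f_y/(0.85 f'_c b) = 7.616 in.
β₁ = 0.712, so c = a/β₁ = 7.616/0.712 = 10.697 in.
From the linear strain diagram with ε_cu = 0.003: ε_t = 0.003 (d − c)/c = 0.003 × (36.3 − 10.697)/10.697 = 0.00718.
Since ε_t ≥ 0.005, the section is tension-controlled.

ε_t ≈ 0.00718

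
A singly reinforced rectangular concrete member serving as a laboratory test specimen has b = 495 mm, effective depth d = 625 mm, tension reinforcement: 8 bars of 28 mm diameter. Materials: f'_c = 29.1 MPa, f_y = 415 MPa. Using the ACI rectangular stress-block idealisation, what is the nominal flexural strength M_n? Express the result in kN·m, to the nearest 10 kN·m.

M_n ≈ 1110 kN·m

A_s = 8 × 616 = 4928 mm².
T = A_s f_y = 4928 × 415 = 2045120 N = 2045.12 kN.
From C = T: a = T/(0.85 f'_c b) = 2045120/(0.85 × 29.1 × 495) = 167.03 mm.
M_n = T(d − a/2) = 2045.12 kN × (625 − 83.515) mm = 1107.40 kN·m.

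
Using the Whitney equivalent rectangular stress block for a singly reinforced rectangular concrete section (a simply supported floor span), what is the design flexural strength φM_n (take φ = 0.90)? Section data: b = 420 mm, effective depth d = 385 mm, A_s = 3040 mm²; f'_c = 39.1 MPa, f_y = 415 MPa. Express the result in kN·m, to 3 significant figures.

T = A_s f_y = 3040 × 415 = 1261600 N = 1261.6 kN.
From C = T: a = T/(0.85 f'_c b) = 1261600/(0.85 × 39.1 × 420) = 90.38 mm.
M_n = T(d − a/2) = 1261.6 kN × (385 − 45.19) mm = 428.70 kN·m.
φM_n = 0.90 × 428.70 = 385.83 kN·m.

φM_n ≈ 386 kN·m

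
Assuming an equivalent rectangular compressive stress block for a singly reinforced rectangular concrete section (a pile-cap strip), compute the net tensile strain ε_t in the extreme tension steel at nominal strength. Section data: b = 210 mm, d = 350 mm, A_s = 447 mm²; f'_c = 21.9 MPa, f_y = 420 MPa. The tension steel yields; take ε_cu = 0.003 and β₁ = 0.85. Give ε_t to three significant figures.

ε_t ≈ 0.0156

a = A_s f_y/(0.85 f'_c b) = 48.03 mm.
β₁ = 0.85, so c = a/β₁ = 48.03/0.85 = 56.51 mm.
From the linear strain diagram with ε_cu = 0.003: ε_t = 0.003 (d − c)/c = 0.003 × (350 − 56.51)/56.51 = 0.0156.
Since ε_t ≥ 0.005, the section is tension-controlled.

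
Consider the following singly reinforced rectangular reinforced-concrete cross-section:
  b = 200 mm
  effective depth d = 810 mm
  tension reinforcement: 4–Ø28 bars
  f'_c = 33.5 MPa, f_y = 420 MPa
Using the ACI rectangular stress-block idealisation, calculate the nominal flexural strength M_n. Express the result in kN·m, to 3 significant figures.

M_n ≈ 744 kN·m

A_s = 4 × 616 = 2464 mm².
T = A_s f_y = 2464 × 420 = 1034880 N = 1034.88 kN.
From C = T: a = T/(0.85 f'_c b) = 1034880/(0.85 × 33.5 × 200) = 181.72 mm.
M_n = T(d − a/2) = 1034.88 kN × (810 − 90.86) mm = 744.22 kN·m.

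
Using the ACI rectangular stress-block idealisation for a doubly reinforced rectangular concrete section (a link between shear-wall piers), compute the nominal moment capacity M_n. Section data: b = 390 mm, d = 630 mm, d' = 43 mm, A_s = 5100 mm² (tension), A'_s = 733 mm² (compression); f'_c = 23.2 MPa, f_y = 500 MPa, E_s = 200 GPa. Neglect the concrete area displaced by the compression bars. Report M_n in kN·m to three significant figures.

M_n ≈ 1280 kN·m

Assume both tension and compression steel yield.
Net tension couple steel: A_s − A'_s = 4367 mm².
a = (A_s − A'_s) f_y / (0.85 f'_c b) = 2183500/(0.85 × 23.2 × 390) = 283.91 mm.
c = a/β₁ = 283.91/0.85 = 334.01 mm; ε'_s = 0.003(c − d')/c = 0.0026 ≥ f_y/E_s = 0.0025, so compression steel does yield.
M_n = (A_s − A'_s) f_y (d − a/2) + A'_s f_y (d − d') = [2183500 × (630 − 141.955) + 366500 × (630 − 43)] × 10⁻⁶ = 1065.65 + 215.14 = 1280.79 kN·m.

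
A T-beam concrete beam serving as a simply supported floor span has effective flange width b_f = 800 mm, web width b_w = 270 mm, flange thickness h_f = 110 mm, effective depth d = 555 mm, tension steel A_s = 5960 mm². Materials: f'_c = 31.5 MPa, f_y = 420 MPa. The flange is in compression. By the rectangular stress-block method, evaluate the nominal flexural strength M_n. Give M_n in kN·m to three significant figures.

Tension: T = A_s f_y = 5960 × 420 = 2503200 N.
Try a within the flange: a = T/(0.85 f'_c b_f) = 2503200/(0.85 × 31.5 × 800) = 116.86 mm.
a = 116.86 > h_f = 110 mm: the block extends into the web. Split into flange-overhang and web parts.
C_f = 0.85 f'_c (b_f − b_w) h_f = 0.85 × 31.5 × (800 − 270) × 110 = 1560983 N.
Remaining web compression depth: a_w = (T − C_f)/(0.85 f'_c b_w) = (2503200 − 1560983)/(0.85 × 31.5 × 270) = 130.33 mm.
M_n = C_f(d − h_f/2) + (T − C_f)(d − a_w/2) = 1560983 × (555 − 55) + 942217 × (555 − 65.165) = 780.49 + 461.53 = 1242.02 × 10⁶ N·mm.
M_n = 1242.02 kN·m.

M_n ≈ 1240 kN·m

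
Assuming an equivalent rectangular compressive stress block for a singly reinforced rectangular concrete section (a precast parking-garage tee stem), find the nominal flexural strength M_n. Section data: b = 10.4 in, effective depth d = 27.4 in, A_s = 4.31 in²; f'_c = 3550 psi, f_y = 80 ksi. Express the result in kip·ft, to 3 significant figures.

T = A_s f_y = 4.31 × 80 = 344.8 kips.
a = T/(0.85 f'_c b) = 344.8/(0.85 × 3.55 × 10.4) = 10.987 in.
M_n = T(d − a/2) = 344.8 × (27.4 − 5.4935) = 7553.4 kip·in = 7553.4/12 = 629.45 kip·ft.

M_n ≈ 629 kip·ft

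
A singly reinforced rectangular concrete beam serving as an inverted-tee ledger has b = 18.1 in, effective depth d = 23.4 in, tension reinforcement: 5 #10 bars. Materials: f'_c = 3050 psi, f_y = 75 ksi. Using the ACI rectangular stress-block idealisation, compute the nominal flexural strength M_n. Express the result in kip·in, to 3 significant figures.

M_n ≈ 8730 kip·in

A_s = 5 × 1.27 = 6.35 in².
T = A_s f_y = 6.35 × 75 = 476.25 kips.
a = T/(0.85 f'_c b) = 476.25/(0.85 × 3.05 × 18.1) = 10.149 in.
M_n = T(d − a/2) = 476.25 × (23.4 − 5.0745) = 8727.5 kip·in.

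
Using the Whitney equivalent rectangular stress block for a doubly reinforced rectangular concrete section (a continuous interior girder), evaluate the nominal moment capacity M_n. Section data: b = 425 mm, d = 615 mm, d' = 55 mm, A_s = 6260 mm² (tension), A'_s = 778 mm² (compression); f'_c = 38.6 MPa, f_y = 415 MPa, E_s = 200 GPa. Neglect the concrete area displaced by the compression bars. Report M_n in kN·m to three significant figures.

M_n ≈ 1390 kN·m

Assume both tension and compression steel yield.
Net tension couple steel: A_s − A'_s = 5482 mm².
a = (A_s − A'_s) f_y / (0.85 f'_c b) = 2275030/(0.85 × 38.6 × 425) = 163.15 mm.
c = a/β₁ = 163.15/0.774 = 210.79 mm; ε'_s = 0.003(c − d')/c = 0.0022 ≥ f_y/E_s = 0.0021, so compression steel does yield.
M_n = (A_s − A'_s) f_y (d − a/2) + A'_s f_y (d − d') = [2275030 × (615 − 81.575) + 322870 × (615 − 55)] × 10⁻⁶ = 1213.56 + 180.81 = 1394.37 kN·m.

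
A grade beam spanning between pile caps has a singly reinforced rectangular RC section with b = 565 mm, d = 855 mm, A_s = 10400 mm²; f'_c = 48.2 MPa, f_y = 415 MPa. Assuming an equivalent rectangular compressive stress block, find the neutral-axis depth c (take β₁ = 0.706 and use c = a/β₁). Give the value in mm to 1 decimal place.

c ≈ 264.1 mm

T = A_s f_y = 10400 × 415 = 4316000 N = 4316 kN.
Setting C = 0.85 f'_c a b equal to T: a = 4316000/(0.85 × 48.2 × 565) = 186.452 mm.
With β₁ = 0.706, c = a/β₁ = 186.452/0.706 = 264.1 mm.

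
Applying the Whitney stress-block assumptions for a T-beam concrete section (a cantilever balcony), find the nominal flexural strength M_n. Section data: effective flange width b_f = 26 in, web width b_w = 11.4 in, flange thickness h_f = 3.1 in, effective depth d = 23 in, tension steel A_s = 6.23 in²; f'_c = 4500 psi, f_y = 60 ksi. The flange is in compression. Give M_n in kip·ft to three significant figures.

Tension: T = A_s f_y = 6.23 × 60 = 373.8 kips.
Try a within the flange: a = T/(0.85 f'_c b_f) = 373.8/(0.85 × 4.5 × 26) = 3.759 in.
a = 3.759 > h_f = 3.1 in: the block extends into the web. Split into flange-overhang and web parts.
C_f = 0.85 f'_c (b_f − b_w) h_f = 0.85 × 4.5 × (26 − 11.4) × 3.1 = 173.1 kips.
Remaining web compression depth: a_w = (T − C_f)/(0.85 f'_c b_w) = (373.8 − 173.1)/(0.85 × 4.5 × 11.4) = 4.603 in.
M_n = C_f(d − h_f/2) + (T − C_f)(d − a_w/2) = 173.1 × (23 − 1.55) + 200.7 × (23 − 2.3015) = 3713.0 + 4154.2 = 7867.2 kip·in.
M_n = 7867.2/12 = 655.60 kip·ft.

M_n ≈ 656 kip·ft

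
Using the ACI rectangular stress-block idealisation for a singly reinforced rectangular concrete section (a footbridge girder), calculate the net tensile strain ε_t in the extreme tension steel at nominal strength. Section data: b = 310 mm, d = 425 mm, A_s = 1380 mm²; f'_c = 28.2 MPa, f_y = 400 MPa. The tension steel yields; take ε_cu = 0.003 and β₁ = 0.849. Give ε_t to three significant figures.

a = A_s f_y/(0.85 f'_c b) = 74.29 mm.
β₁ = 0.849, so c = a/β₁ = 74.29/0.849 = 87.50 mm.
From the linear strain diagram with ε_cu = 0.003: ε_t = 0.003 (d − c)/c = 0.003 × (425 − 87.50)/87.50 = 0.0116.
Since ε_t ≥ 0.005, the section is tension-controlled.

ε_t ≈ 0.0116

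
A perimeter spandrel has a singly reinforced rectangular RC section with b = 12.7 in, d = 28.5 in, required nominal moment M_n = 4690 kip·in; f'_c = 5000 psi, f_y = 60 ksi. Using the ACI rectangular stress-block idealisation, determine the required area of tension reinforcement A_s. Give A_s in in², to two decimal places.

From M_n = 0.85 f'_c a b (d − a/2):
a = d − √(d² − 2M_n/(0.85 f'_c b)) = 28.5 − √(28.5² − 2 × 4690/(0.85 × 5 × 12.7)) = 3.232 in.
A_s = 0.85 f'_c a b / f_y = 0.85 × 5 × 3.232 × 12.7 / 60 = 2.907 in².

A_s ≈ 2.91 in²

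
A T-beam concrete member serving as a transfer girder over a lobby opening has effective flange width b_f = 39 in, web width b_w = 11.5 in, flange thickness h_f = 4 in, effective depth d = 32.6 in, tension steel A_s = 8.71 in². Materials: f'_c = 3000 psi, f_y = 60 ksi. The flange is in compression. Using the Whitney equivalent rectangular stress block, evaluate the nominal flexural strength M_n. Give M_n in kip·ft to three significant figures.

M_n ≈ 1290 kip·ft

Tension: T = A_s f_y = 8.71 × 60 = 522.6 kips.
Try a within the flange: a = T/(0.85 f'_c b_f) = 522.6/(0.85 × 3 × 39) = 5.255 in.
a = 5.255 > h_f = 4 in: the block extends into the web. Split into flange-overhang and web parts.
C_f = 0.85 f'_c (b_f − b_w) h_f = 0.85 × 3 × (39 − 11.5) × 4 = 280.5 kips.
Remaining web compression depth: a_w = (T − C_f)/(0.85 f'_c b_w) = (522.6 − 280.5)/(0.85 × 3 × 11.5) = 8.256 in.
M_n = C_f(d − h_f/2) + (T − C_f)(d − a_w/2) = 280.5 × (32.6 − 2) + 242.1 × (32.6 − 4.128) = 8583.3 + 6893.1 = 15476.4 kip·in.
M_n = 15476.4/12 = 1289.70 kip·ft.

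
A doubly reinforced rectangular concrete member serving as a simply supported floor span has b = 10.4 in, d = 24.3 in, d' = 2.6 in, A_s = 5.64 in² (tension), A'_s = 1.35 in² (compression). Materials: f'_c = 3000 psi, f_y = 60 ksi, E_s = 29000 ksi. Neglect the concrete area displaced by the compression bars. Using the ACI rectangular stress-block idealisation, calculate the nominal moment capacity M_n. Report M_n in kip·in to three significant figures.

Assume both steels yield.
a = (A_s − A'_s) f_y/(0.85 f'_c b) = (5.64 − 1.35) × 60/(0.85 × 3 × 10.4) = 9.706 in.
c = a/β₁ = 9.706/0.85 = 11.419 in; ε'_s = 0.003(c − d')/c = 0.0023 ≥ ε_y = 0.0021, so the compression steel yields.
M_n = (A_s − A'_s) f_y (d − a/2) + A'_s f_y (d − d') = 257.4 × (24.3 − 4.853) + 81 × (24.3 − 2.6) = 5005.7 + 1757.7 = 6763.4 kip·in.

M_n ≈ 6760 kip·in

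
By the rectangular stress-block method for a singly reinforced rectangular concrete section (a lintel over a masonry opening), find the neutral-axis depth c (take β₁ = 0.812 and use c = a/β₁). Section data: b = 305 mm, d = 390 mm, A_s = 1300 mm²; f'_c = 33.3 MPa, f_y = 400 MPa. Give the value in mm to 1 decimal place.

c ≈ 74.2 mm

T = A_s f_y = 1300 × 400 = 520000 N = 520 kN.
Setting C = 0.85 f'_c a b equal to T: a = 520000/(0.85 × 33.3 × 305) = 60.234 mm.
With β₁ = 0.812, c = a/β₁ = 60.234/0.812 = 74.2 mm.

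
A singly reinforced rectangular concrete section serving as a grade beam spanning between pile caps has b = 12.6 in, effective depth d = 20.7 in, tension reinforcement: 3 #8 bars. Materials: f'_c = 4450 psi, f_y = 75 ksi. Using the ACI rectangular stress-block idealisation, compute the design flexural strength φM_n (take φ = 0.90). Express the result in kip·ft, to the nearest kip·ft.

φM_n ≈ 251 kip·ft

A_s = 3 × 0.79 = 2.37 in².
T = A_s f_y = 2.37 × 75 = 177.75 kips.
a = T/(0.85 f'_c b) = 177.75/(0.85 × 4.45 × 12.6) = 3.730 in.
M_n = T(d − a/2) = 177.75 × (20.7 − 1.865) = 3347.9 kip·in = 3347.9/12 = 278.99 kip·ft.
φM_n = 0.90 × 278.99 = 251.09 kip·ft.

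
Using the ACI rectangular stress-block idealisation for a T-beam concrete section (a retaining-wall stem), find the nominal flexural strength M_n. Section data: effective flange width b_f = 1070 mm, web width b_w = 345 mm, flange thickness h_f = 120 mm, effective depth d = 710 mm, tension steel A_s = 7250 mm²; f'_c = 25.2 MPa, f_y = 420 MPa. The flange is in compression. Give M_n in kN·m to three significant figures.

M_n ≈ 1960 kN·m

Tension: T = A_s f_y = 7250 × 420 = 3045000 N.
Try a within the flange: a = T/(0.85 f'_c b_f) = 3045000/(0.85 × 25.2 × 1070) = 132.86 mm.
a = 132.86 > h_f = 120 mm: the block extends into the web. Split into flange-overhang and web parts.
C_f = 0.85 f'_c (b_f − b_w) h_f = 0.85 × 25.2 × (1070 − 345) × 120 = 1863540 N.
Remaining web compression depth: a_w = (T − C_f)/(0.85 f'_c b_w) = (3045000 − 1863540)/(0.85 × 25.2 × 345) = 159.87 mm.
M_n = C_f(d − h_f/2) + (T − C_f)(d − a_w/2) = 1863540 × (710 − 60) + 1181460 × (710 − 79.935) = 1211.30 + 744.40 = 1955.70 × 10⁶ N·mm.
M_n = 1955.70 kN·m.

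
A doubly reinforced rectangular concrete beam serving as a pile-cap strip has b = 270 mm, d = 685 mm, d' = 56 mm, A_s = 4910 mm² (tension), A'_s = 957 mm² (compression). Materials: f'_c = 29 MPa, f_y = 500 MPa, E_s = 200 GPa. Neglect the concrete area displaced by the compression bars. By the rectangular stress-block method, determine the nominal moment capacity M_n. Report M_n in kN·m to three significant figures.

M_n ≈ 1360 kN·m

Assume both tension and compression steel yield.
Net tension couple steel: A_s − A'_s = 3953 mm².
a = (A_s − A'_s) f_y / (0.85 f'_c b) = 1976500/(0.85 × 29 × 270) = 296.97 mm.
c = a/β₁ = 296.97/0.843 = 352.28 mm; ε'_s = 0.003(c − d')/c = 0.0025 ≥ f_y/E_s = 0.0025, so compression steel does yield.
M_n = (A_s − A'_s) f_y (d − a/2) + A'_s f_y (d − d') = [1976500 × (685 − 148.485) + 478500 × (685 − 56)] × 10⁻⁶ = 1060.42 + 300.98 = 1361.40 kN·m.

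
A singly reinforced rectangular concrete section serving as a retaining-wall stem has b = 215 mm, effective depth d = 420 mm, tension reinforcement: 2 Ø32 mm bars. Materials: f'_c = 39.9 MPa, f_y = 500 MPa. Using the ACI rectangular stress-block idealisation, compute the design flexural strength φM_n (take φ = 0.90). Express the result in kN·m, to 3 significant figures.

φM_n ≈ 264 kN·m

A_s = 2 × 804 = 1608 mm².
T = A_s f_y = 1608 × 500 = 804000 N = 804 kN.
From C = T: a = T/(0.85 f'_c b) = 804000/(0.85 × 39.9 × 215) = 110.26 mm.
M_n = T(d − a/2) = 804 kN × (420 − 55.13) mm = 293.36 kN·m.
φM_n = 0.90 × 293.36 = 264.02 kN·m.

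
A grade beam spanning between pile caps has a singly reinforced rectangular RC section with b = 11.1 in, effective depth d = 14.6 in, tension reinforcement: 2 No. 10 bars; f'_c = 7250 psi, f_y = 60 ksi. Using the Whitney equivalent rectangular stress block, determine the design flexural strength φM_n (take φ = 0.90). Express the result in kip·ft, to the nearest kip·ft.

φM_n ≈ 154 kip·ft

A_s = 2 × 1.27 = 2.54 in².
T = A_s f_y = 2.54 × 60 = 152.4 kips.
a = T/(0.85 f'_c b) = 152.4/(0.85 × 7.25 × 11.1) = 2.228 in.
M_n = T(d − a/2) = 152.4 × (14.6 − 1.114) = 2055.3 kip·in = 2055.3/12 = 171.28 kip·ft.
φM_n = 0.90 × 171.28 = 154.15 kip·ft.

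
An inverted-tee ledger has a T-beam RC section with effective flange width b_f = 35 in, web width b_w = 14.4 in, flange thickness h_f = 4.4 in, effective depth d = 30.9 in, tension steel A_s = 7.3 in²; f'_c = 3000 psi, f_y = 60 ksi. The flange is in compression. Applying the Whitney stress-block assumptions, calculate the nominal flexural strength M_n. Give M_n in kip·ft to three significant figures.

Tension: T = A_s f_y = 7.3 × 60 = 438 kips.
Try a within the flange: a = T/(0.85 f'_c b_f) = 438/(0.85 × 3 × 35) = 4.908 in.
a = 4.908 > h_f = 4.4 in: the block extends into the web. Split into flange-overhang and web parts.
C_f = 0.85 f'_c (b_f − b_w) h_f = 0.85 × 3 × (35 − 14.4) × 4.4 = 231.1 kips.
Remaining web compression depth: a_w = (T − C_f)/(0.85 f'_c b_w) = (438 − 231.1)/(0.85 × 3 × 14.4) = 5.635 in.
M_n = C_f(d − h_f/2) + (T − C_f)(d − a_w/2) = 231.1 × (30.9 − 2.2) + 206.9 × (30.9 − 2.8175) = 6632.6 + 5810.3 = 12442.9 kip·in.
M_n = 12442.9/12 = 1036.91 kip·ft.

M_n ≈ 1040 kip·ft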